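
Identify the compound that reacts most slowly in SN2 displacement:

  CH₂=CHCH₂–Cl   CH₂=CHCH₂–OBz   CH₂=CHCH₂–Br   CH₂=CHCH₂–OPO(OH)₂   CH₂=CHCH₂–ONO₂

With the same alkyl group throughout, only the leaving group differentiates the rates.
Leaving-group ability tracks the stability of the departed species; conjugate-acid pKₐ is the usual yardstick (lower pKₐ → better LG).
CH₂=CHCH₂–Br loses Br⁻: pKₐ(HBr) ≈ -9
CH₂=CHCH₂–Cl loses Cl⁻: pKₐ(HCl) ≈ -7
CH₂=CHCH₂–ONO₂ loses NO₃⁻: pKₐ(HNO₃) ≈ -1.3
CH₂=CHCH₂–OPO(OH)₂ loses H₂PO₄⁻: pKₐ(H₃PO₄) ≈ 2.1
CH₂=CHCH₂–OBz loses PhCOO⁻: pKₐ(C₆H₅COOH) ≈ 4.2

CH₂=CHCH₂–OBz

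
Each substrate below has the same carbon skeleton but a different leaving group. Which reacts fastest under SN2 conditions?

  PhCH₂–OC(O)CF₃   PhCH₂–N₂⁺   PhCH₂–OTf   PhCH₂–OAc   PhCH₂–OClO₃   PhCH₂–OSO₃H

Identical carbon frameworks mean the comparison reduces to leaving-group quality.
The more stable X⁻ (or X) is on its own — i.e. the weaker a base it is — the better a leaving group it makes.
PhCH₂–N₂⁺ loses N₂: no meaningful conjugate acid; N₂ departs as an exceptionally stable neutral molecule
PhCH₂–OTf loses OTf⁻: pKₐ(CF₃SO₃H (triflic acid)) ≈ -14
PhCH₂–OClO₃ loses ClO₄⁻: pKₐ(HClO₄) ≈ -10
PhCH₂–OSO₃H loses HSO₄⁻: pKₐ(H₂SO₄) ≈ -3
PhCH₂–OC(O)CF₃ loses CF₃COO⁻: pKₐ(CF₃COOH) ≈ 0.2
PhCH₂–OAc loses AcO⁻: pKₐ(CH₃COOH) ≈ 4.8

PhCH₂–N₂⁺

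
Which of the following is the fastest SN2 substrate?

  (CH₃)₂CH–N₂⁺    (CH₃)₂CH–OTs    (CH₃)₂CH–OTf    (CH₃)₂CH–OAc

(CH₃)₂CH–N₂⁺

With the same alkyl group throughout, only the leaving group differentiates the rates.
A good leaving group is a weak base: the lower the pKₐ of its conjugate acid, the more readily it departs.
(CH₃)₂CH–N₂⁺ loses N₂: no meaningful conjugate acid; N₂ departs as an exceptionally stable neutral molecule
(CH₃)₂CH–OTf loses OTf⁻: pKₐ(CF₃SO₃H (triflic acid)) ≈ -14
(CH₃)₂CH–OTs loses OTs⁻: pKₐ(p-CH₃C₆H₄SO₃H (TsOH)) ≈ -2.8
(CH₃)₂CH–OAc loses AcO⁻: pKₐ(CH₃COOH) ≈ 4.8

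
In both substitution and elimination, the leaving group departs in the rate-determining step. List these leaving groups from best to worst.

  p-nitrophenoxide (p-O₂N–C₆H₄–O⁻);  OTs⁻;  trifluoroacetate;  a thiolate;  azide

A good leaving group is a weak base: the lower the pKₐ of its conjugate acid, the more readily it departs.
OTs⁻: pKₐ(p-CH₃C₆H₄SO₃H (TsOH)) ≈ -2.8
trifluoroacetate: pKₐ(CF₃COOH) ≈ 0.2
azide: pKₐ(HN₃) ≈ 4.7
p-nitrophenoxide (p-O₂N–C₆H₄–O⁻): pKₐ(p-nitrophenol) ≈ 7.2
a thiolate: pKₐ(RSH (a thiol)) ≈ 10.5

OTs⁻ > trifluoroacetate > azide > p-nitrophenoxide (p-O₂N–C₆H₄–O⁻) > a thiolate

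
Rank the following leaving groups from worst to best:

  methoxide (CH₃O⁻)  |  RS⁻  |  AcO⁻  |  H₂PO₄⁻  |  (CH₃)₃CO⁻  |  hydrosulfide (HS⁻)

(CH₃)₃CO⁻ < methoxide (CH₃O⁻) < RS⁻ < hydrosulfide (HS⁻) < AcO⁻ < H₂PO₄⁻

H₂PO₄⁻: pKₐ(H₃PO₄) ≈ 2.1 — moderate base; biological leaving group after further activation
AcO⁻: pKₐ(CH₃COOH) ≈ 4.8 — resonance-stabilised but still a weak base
hydrosulfide (HS⁻): pKₐ(H₂S) ≈ 7
RS⁻: pKₐ(RSH (a thiol)) ≈ 10.5 — moderately basic; rarely leaves without activation
methoxide (CH₃O⁻): pKₐ(CH₃OH) ≈ 15.5 — strong base; alkoxides do not leave unassisted
(CH₃)₃CO⁻: pKₐ(t-BuOH) ≈ 18
Listed from poorest to best leaving group as asked.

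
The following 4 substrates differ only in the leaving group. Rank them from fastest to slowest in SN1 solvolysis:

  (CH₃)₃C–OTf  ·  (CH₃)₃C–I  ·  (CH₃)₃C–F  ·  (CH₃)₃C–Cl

(CH₃)₃C–OTf > (CH₃)₃C–I > (CH₃)₃C–Cl > (CH₃)₃C–F

With the same alkyl group throughout, only the leaving group differentiates the rates.
Leaving-group ability tracks the stability of the departed species; conjugate-acid pKₐ is the usual yardstick (lower pKₐ → better LG).
(CH₃)₃C–OTf loses OTf⁻: pKₐ(CF₃SO₃H (triflic acid)) ≈ -14
(CH₃)₃C–I loses I⁻: pKₐ(HI) ≈ -10
(CH₃)₃C–Cl loses Cl⁻: pKₐ(HCl) ≈ -7
(CH₃)₃C–F loses F⁻: pKₐ(HF) ≈ 3.2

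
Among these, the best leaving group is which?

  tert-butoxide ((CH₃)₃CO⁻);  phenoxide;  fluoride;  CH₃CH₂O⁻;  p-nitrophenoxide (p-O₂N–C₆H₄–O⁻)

Leaving-group ability tracks the stability of the departed species; conjugate-acid pKₐ is the usual yardstick (lower pKₐ → better LG).
fluoride: pKₐ(HF) ≈ 3.2
p-nitrophenoxide (p-O₂N–C₆H₄–O⁻): pKₐ(p-nitrophenol) ≈ 7.2
phenoxide: pKₐ(C₆H₅OH (phenol)) ≈ 10
CH₃CH₂O⁻: pKₐ(CH₃CH₂OH) ≈ 16
tert-butoxide ((CH₃)₃CO⁻): pKₐ(t-BuOH) ≈ 18

fluoride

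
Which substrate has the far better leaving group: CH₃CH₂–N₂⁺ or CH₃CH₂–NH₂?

From CH₃CH₂–NH₂ the departing group would be NH₂⁻ (pKₐ(NH₃) ≈ 38). Extremely strong base; never a leaving group.
From CH₃CH₂–N₂⁺ the leaving group is N₂ (no meaningful conjugate acid; N₂ departs as an exceptionally stable neutral molecule).
(In practice CH₃CH₂–N₂⁺ is made from CH₃CH₂–NH₂ by diazotisation (NaNO₂ / HCl, 0 °C), generating a diazonium salt that expels N₂.)

CH₃CH₂–N₂⁺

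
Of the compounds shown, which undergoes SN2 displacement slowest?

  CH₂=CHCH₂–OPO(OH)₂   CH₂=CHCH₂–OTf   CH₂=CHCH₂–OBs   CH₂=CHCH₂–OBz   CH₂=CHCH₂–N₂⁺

CH₂=CHCH₂–OBz

The skeletons are identical, so relative rate is governed entirely by leaving-group ability.
The more stable X⁻ (or X) is on its own — i.e. the weaker a base it is — the better a leaving group it makes.
CH₂=CHCH₂–N₂⁺ loses N₂: no meaningful conjugate acid; N₂ departs as an exceptionally stable neutral molecule
CH₂=CHCH₂–OTf loses OTf⁻: pKₐ(CF₃SO₃H (triflic acid)) ≈ -14
CH₂=CHCH₂–OBs loses OBs⁻: pKₐ(p-BrC₆H₄SO₃H) ≈ -2.8
CH₂=CHCH₂–OPO(OH)₂ loses H₂PO₄⁻: pKₐ(H₃PO₄) ≈ 2.1
CH₂=CHCH₂–OBz loses PhCOO⁻: pKₐ(C₆H₅COOH) ≈ 4.2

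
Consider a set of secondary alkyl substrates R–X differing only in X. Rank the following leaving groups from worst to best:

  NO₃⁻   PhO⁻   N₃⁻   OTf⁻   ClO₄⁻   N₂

A good leaving group is a weak base: the lower the pKₐ of its conjugate acid, the more readily it departs.
N₂: no meaningful conjugate acid; N₂ departs as an exceptionally stable neutral molecule
OTf⁻: pKₐ(CF₃SO₃H (triflic acid)) ≈ -14
ClO₄⁻: pKₐ(HClO₄) ≈ -10
NO₃⁻: pKₐ(HNO₃) ≈ -1.3
N₃⁻: pKₐ(HN₃) ≈ 4.7
PhO⁻: pKₐ(C₆H₅OH (phenol)) ≈ 10
The question asks for worst first, so the sequence is read in increasing leaving-group ability.

PhO⁻ < N₃⁻ < NO₃⁻ < ClO₄⁻ < OTf⁻ < N₂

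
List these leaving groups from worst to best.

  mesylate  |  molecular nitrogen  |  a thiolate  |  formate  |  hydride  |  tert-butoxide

hydride < tert-butoxide < a thiolate < formate < mesylate < molecular nitrogen

Rank by basicity of the departing species: weakest base leaves most easily.
molecular nitrogen: no meaningful conjugate acid; N₂ departs as an exceptionally stable neutral molecule
mesylate: pKₐ(CH₃SO₃H (MsOH)) ≈ -1.9
formate: pKₐ(HCOOH) ≈ 3.8
a thiolate: pKₐ(RSH (a thiol)) ≈ 10.5 — moderately basic; rarely leaves without activation
tert-butoxide: pKₐ(t-BuOH) ≈ 18 — bulky, strongly basic alkoxide
hydride: pKₐ(H₂) ≈ 36
Reversing gives the worst-to-best order requested.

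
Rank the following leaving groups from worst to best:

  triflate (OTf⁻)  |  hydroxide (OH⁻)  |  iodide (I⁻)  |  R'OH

A good leaving group is a weak base: the lower the pKₐ of its conjugate acid, the more readily it departs.
triflate (OTf⁻): pKₐ(CF₃SO₃H (triflic acid)) ≈ -14
iodide (I⁻): pKₐ(HI) ≈ -10
R'OH: pKₐ(R'OH₂⁺) ≈ -2.4
hydroxide (OH⁻): pKₐ(H₂O) ≈ 15.7
Listed from poorest to best leaving group as asked.

hydroxide (OH⁻) < R'OH < iodide (I⁻) < triflate (OTf⁻)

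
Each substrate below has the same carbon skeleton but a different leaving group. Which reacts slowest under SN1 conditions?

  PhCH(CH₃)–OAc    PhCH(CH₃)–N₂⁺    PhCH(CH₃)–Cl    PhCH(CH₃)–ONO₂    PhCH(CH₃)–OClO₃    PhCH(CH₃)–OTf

With the same alkyl group throughout, only the leaving group differentiates the rates.
A good leaving group is a weak base: the lower the pKₐ of its conjugate acid, the more readily it departs.
PhCH(CH₃)–N₂⁺ loses N₂: no meaningful conjugate acid; N₂ departs as an exceptionally stable neutral molecule
PhCH(CH₃)–OTf loses OTf⁻: pKₐ(CF₃SO₃H (triflic acid)) ≈ -14
PhCH(CH₃)–OClO₃ loses ClO₄⁻: pKₐ(HClO₄) ≈ -10
PhCH(CH₃)–Cl loses Cl⁻: pKₐ(HCl) ≈ -7
PhCH(CH₃)–ONO₂ loses NO₃⁻: pKₐ(HNO₃) ≈ -1.3
PhCH(CH₃)–OAc loses AcO⁻: pKₐ(CH₃COOH) ≈ 4.8

PhCH(CH₃)–OAc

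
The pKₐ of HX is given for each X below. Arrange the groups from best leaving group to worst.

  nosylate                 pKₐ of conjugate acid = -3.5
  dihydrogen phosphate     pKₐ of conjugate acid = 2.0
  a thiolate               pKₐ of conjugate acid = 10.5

Lower conjugate-acid pKₐ ⇒ weaker base ⇒ better leaving group.
Sorting by the given values: nosylate (-3.5), dihydrogen phosphate (2.0), a thiolate (10.5).

nosylate > dihydrogen phosphate > a thiolate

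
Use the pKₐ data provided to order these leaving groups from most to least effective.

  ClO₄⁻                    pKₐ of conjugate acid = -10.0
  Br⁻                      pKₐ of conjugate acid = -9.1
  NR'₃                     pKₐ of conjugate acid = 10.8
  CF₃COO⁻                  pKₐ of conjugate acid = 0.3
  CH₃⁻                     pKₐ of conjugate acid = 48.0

Lower conjugate-acid pKₐ ⇒ weaker base ⇒ better leaving group.
Sorting by the given values: ClO₄⁻ (-10.0), Br⁻ (-9.1), CF₃COO⁻ (0.3), NR'₃ (10.8), CH₃⁻ (48.0).

ClO₄⁻ > Br⁻ > CF₃COO⁻ > NR'₃ > CH₃⁻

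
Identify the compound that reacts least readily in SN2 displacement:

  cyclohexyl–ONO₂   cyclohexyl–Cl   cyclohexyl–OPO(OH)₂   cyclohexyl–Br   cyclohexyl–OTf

cyclohexyl–OPO(OH)₂

The skeletons are identical, so relative rate is governed entirely by leaving-group ability.
Leaving-group ability tracks the stability of the departed species; conjugate-acid pKₐ is the usual yardstick (lower pKₐ → better LG).
cyclohexyl–OTf loses OTf⁻: pKₐ(CF₃SO₃H (triflic acid)) ≈ -14
cyclohexyl–Br loses Br⁻: pKₐ(HBr) ≈ -9
cyclohexyl–Cl loses Cl⁻: pKₐ(HCl) ≈ -7
cyclohexyl–ONO₂ loses NO₃⁻: pKₐ(HNO₃) ≈ -1.3
cyclohexyl–OPO(OH)₂ loses H₂PO₄⁻: pKₐ(H₃PO₄) ≈ 2.1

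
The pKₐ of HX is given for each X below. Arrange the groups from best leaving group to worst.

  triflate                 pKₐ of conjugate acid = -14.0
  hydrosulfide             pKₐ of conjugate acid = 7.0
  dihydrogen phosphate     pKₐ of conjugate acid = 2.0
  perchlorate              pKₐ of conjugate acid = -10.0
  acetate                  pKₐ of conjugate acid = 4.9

triflate > perchlorate > dihydrogen phosphate > acetate > hydrosulfide

Lower conjugate-acid pKₐ ⇒ weaker base ⇒ better leaving group.
Sorting by the given values: triflate (-14.0), perchlorate (-10.0), dihydrogen phosphate (2.0), acetate (4.9), hydrosulfide (7.0).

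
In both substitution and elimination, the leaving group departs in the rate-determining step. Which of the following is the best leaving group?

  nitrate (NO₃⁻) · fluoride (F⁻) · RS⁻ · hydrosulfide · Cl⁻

Cl⁻

Leaving-group ability tracks the stability of the departed species; conjugate-acid pKₐ is the usual yardstick (lower pKₐ → better LG).
Cl⁻: pKₐ(HCl) ≈ -7
nitrate (NO₃⁻): pKₐ(HNO₃) ≈ -1.3
fluoride (F⁻): pKₐ(HF) ≈ 3.2
hydrosulfide: pKₐ(H₂S) ≈ 7
RS⁻: pKₐ(RSH (a thiol)) ≈ 10.5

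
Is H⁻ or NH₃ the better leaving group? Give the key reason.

NH₃

NH₃ is the better leaving group.
pKₐ(NH₄⁺) ≈ 9.2 versus pKₐ(H₂) ≈ 36: NH₃ is the much weaker base.
Neutral but moderately basic; leaves from R–NH₃⁺.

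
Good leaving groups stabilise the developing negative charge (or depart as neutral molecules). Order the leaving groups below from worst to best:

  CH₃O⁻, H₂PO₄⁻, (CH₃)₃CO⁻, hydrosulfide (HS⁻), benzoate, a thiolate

H₂PO₄⁻: pKₐ(H₃PO₄) ≈ 2.1 — moderate base; biological leaving group after further activation
benzoate: pKₐ(C₆H₅COOH) ≈ 4.2 — aryl carboxylate
hydrosulfide (HS⁻): pKₐ(H₂S) ≈ 7
a thiolate: pKₐ(RSH (a thiol)) ≈ 10.5
CH₃O⁻: pKₐ(CH₃OH) ≈ 15.5 — strong base; alkoxides do not leave unassisted
(CH₃)₃CO⁻: pKₐ(t-BuOH) ≈ 18 — bulky, strongly basic alkoxide
Reversing gives the worst-to-best order requested.

(CH₃)₃CO⁻ < CH₃O⁻ < a thiolate < hydrosulfide (HS⁻) < benzoate < H₂PO₄⁻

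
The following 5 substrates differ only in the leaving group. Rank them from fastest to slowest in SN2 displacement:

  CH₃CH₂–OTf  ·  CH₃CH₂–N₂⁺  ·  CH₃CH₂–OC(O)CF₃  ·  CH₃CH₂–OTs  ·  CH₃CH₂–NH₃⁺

CH₃CH₂–N₂⁺ > CH₃CH₂–OTf > CH₃CH₂–OTs > CH₃CH₂–OC(O)CF₃ > CH₃CH₂–NH₃⁺

With the same alkyl group throughout, only the leaving group differentiates the rates.
Leaving-group ability tracks the stability of the departed species; conjugate-acid pKₐ is the usual yardstick (lower pKₐ → better LG).
CH₃CH₂–N₂⁺ loses N₂: no meaningful conjugate acid; N₂ departs as an exceptionally stable neutral molecule
CH₃CH₂–OTf loses OTf⁻: pKₐ(CF₃SO₃H (triflic acid)) ≈ -14
CH₃CH₂–OTs loses OTs⁻: pKₐ(p-CH₃C₆H₄SO₃H (TsOH)) ≈ -2.8
CH₃CH₂–OC(O)CF₃ loses CF₃COO⁻: pKₐ(CF₃COOH) ≈ 0.2
CH₃CH₂–NH₃⁺ loses NH₃: pKₐ(NH₄⁺) ≈ 9.2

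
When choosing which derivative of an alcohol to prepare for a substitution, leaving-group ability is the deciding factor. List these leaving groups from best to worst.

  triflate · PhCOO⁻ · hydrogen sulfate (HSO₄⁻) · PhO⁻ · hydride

triflate > hydrogen sulfate (HSO₄⁻) > PhCOO⁻ > PhO⁻ > hydride

Rank by basicity of the departing species: weakest base leaves most easily.
triflate: pKₐ(CF₃SO₃H (triflic acid)) ≈ -14 — charge spread over three oxygens and a CF₃ group; the premier leaving group in synthesis
hydrogen sulfate (HSO₄⁻): pKₐ(H₂SO₄) ≈ -3 — conjugate base of a strong mineral acid
PhCOO⁻: pKₐ(C₆H₅COOH) ≈ 4.2 — aryl carboxylate
PhO⁻: pKₐ(C₆H₅OH (phenol)) ≈ 10 — resonance into the ring helps, but still a poor LG
hydride: pKₐ(H₂) ≈ 36 — extremely strong base; leaves only in special hydride-transfer contexts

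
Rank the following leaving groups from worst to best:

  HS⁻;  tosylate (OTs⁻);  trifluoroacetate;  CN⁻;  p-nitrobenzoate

CN⁻ < HS⁻ < p-nitrobenzoate < trifluoroacetate < tosylate (OTs⁻)

Leaving-group ability tracks the stability of the departed species; conjugate-acid pKₐ is the usual yardstick (lower pKₐ → better LG).
tosylate (OTs⁻): pKₐ(p-CH₃C₆H₄SO₃H (TsOH)) ≈ -2.8 — resonance-delocalised arenesulfonate
trifluoroacetate: pKₐ(CF₃COOH) ≈ 0.2 — strongly electron-withdrawing CF₃ stabilises the carboxylate
p-nitrobenzoate: pKₐ(p-nitrobenzoic acid) ≈ 3.4 — electron-withdrawing nitro group stabilises the carboxylate
HS⁻: pKₐ(H₂S) ≈ 7 — larger and more polarisable than the oxygen analogue
CN⁻: pKₐ(HCN) ≈ 9.2 — sp carbon stabilises the charge somewhat, but still a poor LG
The question asks for worst first, so the sequence is read in increasing leaving-group ability.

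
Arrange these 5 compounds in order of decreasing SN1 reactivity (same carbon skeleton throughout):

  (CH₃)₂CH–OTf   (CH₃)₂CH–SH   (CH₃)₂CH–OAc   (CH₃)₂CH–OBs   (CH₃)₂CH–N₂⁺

(CH₃)₂CH–N₂⁺ > (CH₃)₂CH–OTf > (CH₃)₂CH–OBs > (CH₃)₂CH–OAc > (CH₃)₂CH–SH

Same R in every case — rank the leaving groups.
Rank by basicity of the departing species: weakest base leaves most easily.
(CH₃)₂CH–N₂⁺ loses N₂: no meaningful conjugate acid; N₂ departs as an exceptionally stable neutral molecule
(CH₃)₂CH–OTf loses OTf⁻: pKₐ(CF₃SO₃H (triflic acid)) ≈ -14
(CH₃)₂CH–OBs loses OBs⁻: pKₐ(p-BrC₆H₄SO₃H) ≈ -2.8
(CH₃)₂CH–OAc loses AcO⁻: pKₐ(CH₃COOH) ≈ 4.8
(CH₃)₂CH–SH loses HS⁻: pKₐ(H₂S) ≈ 7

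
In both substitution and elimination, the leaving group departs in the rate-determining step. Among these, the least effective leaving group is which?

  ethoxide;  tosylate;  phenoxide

Leaving-group ability tracks the stability of the departed species; conjugate-acid pKₐ is the usual yardstick (lower pKₐ → better LG).
tosylate: pKₐ(p-CH₃C₆H₄SO₃H (TsOH)) ≈ -2.8
phenoxide: pKₐ(C₆H₅OH (phenol)) ≈ 10
ethoxide: pKₐ(CH₃CH₂OH) ≈ 16

ethoxide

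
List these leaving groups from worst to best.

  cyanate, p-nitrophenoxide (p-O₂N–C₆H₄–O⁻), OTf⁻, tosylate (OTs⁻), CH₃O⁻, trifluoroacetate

CH₃O⁻ < p-nitrophenoxide (p-O₂N–C₆H₄–O⁻) < cyanate < trifluoroacetate < tosylate (OTs⁻) < OTf⁻

The more stable X⁻ (or X) is on its own — i.e. the weaker a base it is — the better a leaving group it makes.
OTf⁻: pKₐ(CF₃SO₃H (triflic acid)) ≈ -14
tosylate (OTs⁻): pKₐ(p-CH₃C₆H₄SO₃H (TsOH)) ≈ -2.8
trifluoroacetate: pKₐ(CF₃COOH) ≈ 0.2
cyanate: pKₐ(HOCN) ≈ 3.5
p-nitrophenoxide (p-O₂N–C₆H₄–O⁻): pKₐ(p-nitrophenol) ≈ 7.2
CH₃O⁻: pKₐ(CH₃OH) ≈ 15.5
Listed from poorest to best leaving group as asked.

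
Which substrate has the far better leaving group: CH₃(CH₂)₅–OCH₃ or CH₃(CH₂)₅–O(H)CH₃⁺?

From CH₃(CH₂)₅–OCH₃ the departing group would be CH₃O⁻ (pKₐ(CH₃OH) ≈ 15.5). Strong base; alkoxides do not leave unassisted.
From CH₃(CH₂)₅–O(H)CH₃⁺ the leaving group is R'OH (pKₐ(R'OH₂⁺) ≈ -2.4). Neutral; leaves from a protonated ether (an oxonium ion, R–O(H)R'⁺).
(In practice CH₃(CH₂)₅–O(H)CH₃⁺ is made from CH₃(CH₂)₅–OCH₃ by protonation with concentrated HI, allowing neutral methanol, rather than methoxide, to depart.)

CH₃(CH₂)₅–O(H)CH₃⁺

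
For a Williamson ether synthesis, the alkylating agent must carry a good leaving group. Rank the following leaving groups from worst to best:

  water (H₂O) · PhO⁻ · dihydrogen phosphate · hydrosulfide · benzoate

PhO⁻ < hydrosulfide < benzoate < dihydrogen phosphate < water (H₂O)

Leaving-group ability tracks the stability of the departed species; conjugate-acid pKₐ is the usual yardstick (lower pKₐ → better LG).
water (H₂O): pKₐ(H₃O⁺) ≈ -1.7
dihydrogen phosphate: pKₐ(H₃PO₄) ≈ 2.1
benzoate: pKₐ(C₆H₅COOH) ≈ 4.2
hydrosulfide: pKₐ(H₂S) ≈ 7
PhO⁻: pKₐ(C₆H₅OH (phenol)) ≈ 10
Listed from poorest to best leaving group as asked.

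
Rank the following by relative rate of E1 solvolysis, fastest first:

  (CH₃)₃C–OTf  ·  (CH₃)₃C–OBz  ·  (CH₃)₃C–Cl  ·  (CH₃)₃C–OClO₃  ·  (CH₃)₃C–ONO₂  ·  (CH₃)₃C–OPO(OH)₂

(CH₃)₃C–OTf > (CH₃)₃C–OClO₃ > (CH₃)₃C–Cl > (CH₃)₃C–ONO₂ > (CH₃)₃C–OPO(OH)₂ > (CH₃)₃C–OBz

The skeletons are identical, so relative rate is governed entirely by leaving-group ability.
The more stable X⁻ (or X) is on its own — i.e. the weaker a base it is — the better a leaving group it makes.
(CH₃)₃C–OTf loses OTf⁻: pKₐ(CF₃SO₃H (triflic acid)) ≈ -14
(CH₃)₃C–OClO₃ loses ClO₄⁻: pKₐ(HClO₄) ≈ -10
(CH₃)₃C–Cl loses Cl⁻: pKₐ(HCl) ≈ -7
(CH₃)₃C–ONO₂ loses NO₃⁻: pKₐ(HNO₃) ≈ -1.3
(CH₃)₃C–OPO(OH)₂ loses H₂PO₄⁻: pKₐ(H₃PO₄) ≈ 2.1
(CH₃)₃C–OBz loses PhCOO⁻: pKₐ(C₆H₅COOH) ≈ 4.2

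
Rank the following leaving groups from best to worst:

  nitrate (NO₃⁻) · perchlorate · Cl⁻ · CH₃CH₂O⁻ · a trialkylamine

perchlorate > Cl⁻ > nitrate (NO₃⁻) > a trialkylamine > CH₃CH₂O⁻

Rank by basicity of the departing species: weakest base leaves most easily.
perchlorate: pKₐ(HClO₄) ≈ -10
Cl⁻: pKₐ(HCl) ≈ -7 — moderately weak base
nitrate (NO₃⁻): pKₐ(HNO₃) ≈ -1.3
a trialkylamine: pKₐ(R'₃NH⁺) ≈ 10.7 — neutral but still a fairly strong base; Hofmann-elimination LG
CH₃CH₂O⁻: pKₐ(CH₃CH₂OH) ≈ 16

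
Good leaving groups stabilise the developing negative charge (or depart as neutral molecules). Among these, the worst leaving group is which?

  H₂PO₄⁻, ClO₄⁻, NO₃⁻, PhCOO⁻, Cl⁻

PhCOO⁻

The more stable X⁻ (or X) is on its own — i.e. the weaker a base it is — the better a leaving group it makes.
ClO₄⁻: pKₐ(HClO₄) ≈ -10
Cl⁻: pKₐ(HCl) ≈ -7
NO₃⁻: pKₐ(HNO₃) ≈ -1.3
H₂PO₄⁻: pKₐ(H₃PO₄) ≈ 2.1
PhCOO⁻: pKₐ(C₆H₅COOH) ≈ 4.2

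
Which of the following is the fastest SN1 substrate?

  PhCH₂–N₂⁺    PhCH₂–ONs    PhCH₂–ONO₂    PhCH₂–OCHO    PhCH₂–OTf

PhCH₂–N₂⁺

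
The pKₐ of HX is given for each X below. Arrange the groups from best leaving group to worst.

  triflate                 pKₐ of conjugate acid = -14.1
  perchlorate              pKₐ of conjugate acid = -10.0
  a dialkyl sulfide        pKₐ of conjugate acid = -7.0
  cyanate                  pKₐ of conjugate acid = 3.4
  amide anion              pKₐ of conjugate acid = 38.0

Lower conjugate-acid pKₐ ⇒ weaker base ⇒ better leaving group.
Sorting by the given values: triflate (-14.1), perchlorate (-10.0), a dialkyl sulfide (-7.0), cyanate (3.4), amide anion (38.0).

triflate > perchlorate > a dialkyl sulfide > cyanate > amide anion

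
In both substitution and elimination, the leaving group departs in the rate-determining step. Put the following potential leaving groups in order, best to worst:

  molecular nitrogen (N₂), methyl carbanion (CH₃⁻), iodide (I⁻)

molecular nitrogen (N₂): no meaningful conjugate acid; N₂ departs as an exceptionally stable neutral molecule
iodide (I⁻): pKₐ(HI) ≈ -10
methyl carbanion (CH₃⁻): pKₐ(CH₄) ≈ 48

molecular nitrogen (N₂) > iodide (I⁻) > methyl carbanion (CH₃⁻)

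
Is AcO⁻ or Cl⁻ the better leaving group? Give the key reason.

Cl⁻

Cl⁻ is the better leaving group.
pKₐ(HCl) ≈ -7 versus pKₐ(CH₃COOH) ≈ 4.8: Cl⁻ is the much weaker base.
Moderately weak base.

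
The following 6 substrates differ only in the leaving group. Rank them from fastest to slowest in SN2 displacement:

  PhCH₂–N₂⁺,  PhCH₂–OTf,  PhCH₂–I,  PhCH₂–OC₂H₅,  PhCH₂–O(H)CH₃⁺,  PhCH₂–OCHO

With the same alkyl group throughout, only the leaving group differentiates the rates.
The more stable X⁻ (or X) is on its own — i.e. the weaker a base it is — the better a leaving group it makes.
PhCH₂–N₂⁺ loses N₂: no meaningful conjugate acid; N₂ departs as an exceptionally stable neutral molecule
PhCH₂–OTf loses OTf⁻: pKₐ(CF₃SO₃H (triflic acid)) ≈ -14
PhCH₂–I loses I⁻: pKₐ(HI) ≈ -10
PhCH₂–O(H)CH₃⁺ loses R'OH: pKₐ(R'OH₂⁺) ≈ -2.4
PhCH₂–OCHO loses HCOO⁻: pKₐ(HCOOH) ≈ 3.8
PhCH₂–OC₂H₅ loses CH₃CH₂O⁻: pKₐ(CH₃CH₂OH) ≈ 16

PhCH₂–N₂⁺ > PhCH₂–OTf > PhCH₂–I > PhCH₂–O(H)CH₃⁺ > PhCH₂–OCHO > PhCH₂–OC₂H₅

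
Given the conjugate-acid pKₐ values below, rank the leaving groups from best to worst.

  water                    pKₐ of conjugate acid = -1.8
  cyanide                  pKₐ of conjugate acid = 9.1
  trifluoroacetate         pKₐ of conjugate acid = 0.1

Lower conjugate-acid pKₐ ⇒ weaker base ⇒ better leaving group.
Sorting by the given values: water (-1.8), trifluoroacetate (0.1), cyanide (9.1).

water > trifluoroacetate > cyanide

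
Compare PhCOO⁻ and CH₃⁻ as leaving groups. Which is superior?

PhCOO⁻

PhCOO⁻ is the better leaving group.
pKₐ(C₆H₅COOH) ≈ 4.2 versus pKₐ(CH₄) ≈ 48: PhCOO⁻ is the much weaker base.
Aryl carboxylate.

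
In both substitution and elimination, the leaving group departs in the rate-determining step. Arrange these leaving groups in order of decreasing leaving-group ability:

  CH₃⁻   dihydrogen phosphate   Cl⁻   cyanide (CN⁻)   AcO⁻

Cl⁻: pKₐ(HCl) ≈ -7 — moderately weak base
dihydrogen phosphate: pKₐ(H₃PO₄) ≈ 2.1
AcO⁻: pKₐ(CH₃COOH) ≈ 4.8
cyanide (CN⁻): pKₐ(HCN) ≈ 9.2
CH₃⁻: pKₐ(CH₄) ≈ 48

Cl⁻ > dihydrogen phosphate > AcO⁻ > cyanide (CN⁻) > CH₃⁻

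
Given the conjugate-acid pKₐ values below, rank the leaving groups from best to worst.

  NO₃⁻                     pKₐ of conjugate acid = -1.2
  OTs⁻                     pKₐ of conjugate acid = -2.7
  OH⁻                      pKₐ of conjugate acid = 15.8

Lower conjugate-acid pKₐ ⇒ weaker base ⇒ better leaving group.
Sorting by the given values: OTs⁻ (-2.7), NO₃⁻ (-1.2), OH⁻ (15.8).

OTs⁻ > NO₃⁻ > OH⁻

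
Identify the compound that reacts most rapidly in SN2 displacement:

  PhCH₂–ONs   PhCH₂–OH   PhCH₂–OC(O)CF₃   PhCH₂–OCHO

PhCH₂–ONs

With the same alkyl group throughout, only the leaving group differentiates the rates.
Leaving-group ability tracks the stability of the departed species; conjugate-acid pKₐ is the usual yardstick (lower pKₐ → better LG).
PhCH₂–ONs loses ONs⁻: pKₐ(p-O₂NC₆H₄SO₃H) ≈ -3.5
PhCH₂–OC(O)CF₃ loses CF₃COO⁻: pKₐ(CF₃COOH) ≈ 0.2
PhCH₂–OCHO loses HCOO⁻: pKₐ(HCOOH) ≈ 3.8
PhCH₂–OH loses OH⁻: pKₐ(H₂O) ≈ 15.7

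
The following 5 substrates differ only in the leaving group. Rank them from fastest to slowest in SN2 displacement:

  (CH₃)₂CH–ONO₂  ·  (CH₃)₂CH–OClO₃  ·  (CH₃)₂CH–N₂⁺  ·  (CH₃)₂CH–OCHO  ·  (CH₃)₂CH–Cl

(CH₃)₂CH–N₂⁺ > (CH₃)₂CH–OClO₃ > (CH₃)₂CH–Cl > (CH₃)₂CH–ONO₂ > (CH₃)₂CH–OCHO

The skeletons are identical, so relative rate is governed entirely by leaving-group ability.
Leaving-group ability tracks the stability of the departed species; conjugate-acid pKₐ is the usual yardstick (lower pKₐ → better LG).
(CH₃)₂CH–N₂⁺ loses N₂: no meaningful conjugate acid; N₂ departs as an exceptionally stable neutral molecule
(CH₃)₂CH–OClO₃ loses ClO₄⁻: pKₐ(HClO₄) ≈ -10
(CH₃)₂CH–Cl loses Cl⁻: pKₐ(HCl) ≈ -7
(CH₃)₂CH–ONO₂ loses NO₃⁻: pKₐ(HNO₃) ≈ -1.3
(CH₃)₂CH–OCHO loses HCOO⁻: pKₐ(HCOOH) ≈ 3.8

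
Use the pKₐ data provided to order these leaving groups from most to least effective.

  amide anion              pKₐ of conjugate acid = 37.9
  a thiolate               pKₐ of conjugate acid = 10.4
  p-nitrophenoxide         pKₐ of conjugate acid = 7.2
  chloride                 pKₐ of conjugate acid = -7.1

Lower conjugate-acid pKₐ ⇒ weaker base ⇒ better leaving group.
Sorting by the given values: chloride (-7.1), p-nitrophenoxide (7.2), a thiolate (10.4), amide anion (37.9).

chloride > p-nitrophenoxide > a thiolate > amide anion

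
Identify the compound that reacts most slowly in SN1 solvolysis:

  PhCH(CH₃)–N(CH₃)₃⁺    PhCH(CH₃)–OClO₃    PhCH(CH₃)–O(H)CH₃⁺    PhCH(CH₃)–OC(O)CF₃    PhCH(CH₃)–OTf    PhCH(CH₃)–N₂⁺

Identical carbon frameworks mean the comparison reduces to leaving-group quality.
A good leaving group is a weak base: the lower the pKₐ of its conjugate acid, the more readily it departs.
PhCH(CH₃)–N₂⁺ loses N₂: no meaningful conjugate acid; N₂ departs as an exceptionally stable neutral molecule
PhCH(CH₃)–OTf loses OTf⁻: pKₐ(CF₃SO₃H (triflic acid)) ≈ -14
PhCH(CH₃)–OClO₃ loses ClO₄⁻: pKₐ(HClO₄) ≈ -10
PhCH(CH₃)–O(H)CH₃⁺ loses R'OH: pKₐ(R'OH₂⁺) ≈ -2.4
PhCH(CH₃)–OC(O)CF₃ loses CF₃COO⁻: pKₐ(CF₃COOH) ≈ 0.2
PhCH(CH₃)–N(CH₃)₃⁺ loses NR'₃: pKₐ(R'₃NH⁺) ≈ 10.7

PhCH(CH₃)–N(CH₃)₃⁺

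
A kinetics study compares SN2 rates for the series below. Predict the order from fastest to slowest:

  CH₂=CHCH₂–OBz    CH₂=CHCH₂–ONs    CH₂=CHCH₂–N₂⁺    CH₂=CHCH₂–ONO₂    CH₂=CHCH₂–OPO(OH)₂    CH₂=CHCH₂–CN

Same R in every case — rank the leaving groups.
Leaving-group ability tracks the stability of the departed species; conjugate-acid pKₐ is the usual yardstick (lower pKₐ → better LG).
CH₂=CHCH₂–N₂⁺ loses N₂: no meaningful conjugate acid; N₂ departs as an exceptionally stable neutral molecule
CH₂=CHCH₂–ONs loses ONs⁻: pKₐ(p-O₂NC₆H₄SO₃H) ≈ -3.5
CH₂=CHCH₂–ONO₂ loses NO₃⁻: pKₐ(HNO₃) ≈ -1.3
CH₂=CHCH₂–OPO(OH)₂ loses H₂PO₄⁻: pKₐ(H₃PO₄) ≈ 2.1
CH₂=CHCH₂–OBz loses PhCOO⁻: pKₐ(C₆H₅COOH) ≈ 4.2
CH₂=CHCH₂–CN loses CN⁻: pKₐ(HCN) ≈ 9.2

CH₂=CHCH₂–N₂⁺ > CH₂=CHCH₂–ONs > CH₂=CHCH₂–ONO₂ > CH₂=CHCH₂–OPO(OH)₂ > CH₂=CHCH₂–OBz > CH₂=CHCH₂–CN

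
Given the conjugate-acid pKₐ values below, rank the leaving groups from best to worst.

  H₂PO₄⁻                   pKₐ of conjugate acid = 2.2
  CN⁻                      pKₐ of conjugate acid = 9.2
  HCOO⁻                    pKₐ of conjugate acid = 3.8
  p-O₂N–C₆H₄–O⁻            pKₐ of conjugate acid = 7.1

Lower conjugate-acid pKₐ ⇒ weaker base ⇒ better leaving group.
Sorting by the given values: H₂PO₄⁻ (2.2), HCOO⁻ (3.8), p-O₂N–C₆H₄–O⁻ (7.1), CN⁻ (9.2).

H₂PO₄⁻ > HCOO⁻ > p-O₂N–C₆H₄–O⁻ > CN⁻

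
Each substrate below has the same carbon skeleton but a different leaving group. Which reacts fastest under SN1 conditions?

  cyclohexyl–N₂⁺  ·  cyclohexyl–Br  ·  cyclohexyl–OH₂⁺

Identical carbon frameworks mean the comparison reduces to leaving-group quality.
Rank by basicity of the departing species: weakest base leaves most easily.
cyclohexyl–N₂⁺ loses N₂: no meaningful conjugate acid; N₂ departs as an exceptionally stable neutral molecule
cyclohexyl–Br loses Br⁻: pKₐ(HBr) ≈ -9
cyclohexyl–OH₂⁺ loses H₂O: pKₐ(H₃O⁺) ≈ -1.7

cyclohexyl–N₂⁺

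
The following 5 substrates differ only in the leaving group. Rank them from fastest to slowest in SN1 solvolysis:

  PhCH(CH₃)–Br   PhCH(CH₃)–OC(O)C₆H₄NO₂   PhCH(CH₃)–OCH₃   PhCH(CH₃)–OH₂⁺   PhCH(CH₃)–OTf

PhCH(CH₃)–OTf > PhCH(CH₃)–Br > PhCH(CH₃)–OH₂⁺ > PhCH(CH₃)–OC(O)C₆H₄NO₂ > PhCH(CH₃)–OCH₃

With the same alkyl group throughout, only the leaving group differentiates the rates.
The more stable X⁻ (or X) is on its own — i.e. the weaker a base it is — the better a leaving group it makes.
PhCH(CH₃)–OTf loses OTf⁻: pKₐ(CF₃SO₃H (triflic acid)) ≈ -14
PhCH(CH₃)–Br loses Br⁻: pKₐ(HBr) ≈ -9
PhCH(CH₃)–OH₂⁺ loses H₂O: pKₐ(H₃O⁺) ≈ -1.7
PhCH(CH₃)–OC(O)C₆H₄NO₂ loses p-O₂N–C₆H₄–COO⁻: pKₐ(p-nitrobenzoic acid) ≈ 3.4
PhCH(CH₃)–OCH₃ loses CH₃O⁻: pKₐ(CH₃OH) ≈ 15.5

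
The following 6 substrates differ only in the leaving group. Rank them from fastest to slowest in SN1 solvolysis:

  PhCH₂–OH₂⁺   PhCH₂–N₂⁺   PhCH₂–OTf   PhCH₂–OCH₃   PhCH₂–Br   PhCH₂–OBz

PhCH₂–N₂⁺ > PhCH₂–OTf > PhCH₂–Br > PhCH₂–OH₂⁺ > PhCH₂–OBz > PhCH₂–OCH₃

Identical carbon frameworks mean the comparison reduces to leaving-group quality.
The more stable X⁻ (or X) is on its own — i.e. the weaker a base it is — the better a leaving group it makes.
PhCH₂–N₂⁺ loses N₂: no meaningful conjugate acid; N₂ departs as an exceptionally stable neutral molecule
PhCH₂–OTf loses OTf⁻: pKₐ(CF₃SO₃H (triflic acid)) ≈ -14
PhCH₂–Br loses Br⁻: pKₐ(HBr) ≈ -9
PhCH₂–OH₂⁺ loses H₂O: pKₐ(H₃O⁺) ≈ -1.7
PhCH₂–OBz loses PhCOO⁻: pKₐ(C₆H₅COOH) ≈ 4.2
PhCH₂–OCH₃ loses CH₃O⁻: pKₐ(CH₃OH) ≈ 15.5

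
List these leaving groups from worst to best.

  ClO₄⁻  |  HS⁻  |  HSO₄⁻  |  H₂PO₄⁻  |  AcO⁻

HS⁻ < AcO⁻ < H₂PO₄⁻ < HSO₄⁻ < ClO₄⁻

ClO₄⁻: pKₐ(HClO₄) ≈ -10
HSO₄⁻: pKₐ(H₂SO₄) ≈ -3 — conjugate base of a strong mineral acid
H₂PO₄⁻: pKₐ(H₃PO₄) ≈ 2.1
AcO⁻: pKₐ(CH₃COOH) ≈ 4.8 — resonance-stabilised but still a weak base
HS⁻: pKₐ(H₂S) ≈ 7 — larger and more polarisable than the oxygen analogue
Reversing gives the worst-to-best order requested.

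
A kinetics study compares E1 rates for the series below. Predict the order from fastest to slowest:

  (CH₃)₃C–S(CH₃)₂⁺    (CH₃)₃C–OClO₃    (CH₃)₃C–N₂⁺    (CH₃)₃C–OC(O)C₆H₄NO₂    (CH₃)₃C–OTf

(CH₃)₃C–N₂⁺ > (CH₃)₃C–OTf > (CH₃)₃C–OClO₃ > (CH₃)₃C–S(CH₃)₂⁺ > (CH₃)₃C–OC(O)C₆H₄NO₂

With the same alkyl group throughout, only the leaving group differentiates the rates.
Leaving-group ability tracks the stability of the departed species; conjugate-acid pKₐ is the usual yardstick (lower pKₐ → better LG).
(CH₃)₃C–N₂⁺ loses N₂: no meaningful conjugate acid; N₂ departs as an exceptionally stable neutral molecule
(CH₃)₃C–OTf loses OTf⁻: pKₐ(CF₃SO₃H (triflic acid)) ≈ -14
(CH₃)₃C–OClO₃ loses ClO₄⁻: pKₐ(HClO₄) ≈ -10
(CH₃)₃C–S(CH₃)₂⁺ loses SR'₂: pKₐ(R'₂SH⁺) ≈ -7
(CH₃)₃C–OC(O)C₆H₄NO₂ loses p-O₂N–C₆H₄–COO⁻: pKₐ(p-nitrobenzoic acid) ≈ 3.4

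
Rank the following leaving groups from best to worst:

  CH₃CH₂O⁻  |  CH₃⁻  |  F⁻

F⁻ > CH₃CH₂O⁻ > CH₃⁻

F⁻: pKₐ(HF) ≈ 3.2
CH₃CH₂O⁻: pKₐ(CH₃CH₂OH) ≈ 16
CH₃⁻: pKₐ(CH₄) ≈ 48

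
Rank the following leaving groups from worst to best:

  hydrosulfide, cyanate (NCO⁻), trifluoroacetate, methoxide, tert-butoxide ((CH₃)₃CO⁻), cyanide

tert-butoxide ((CH₃)₃CO⁻) < methoxide < cyanide < hydrosulfide < cyanate (NCO⁻) < trifluoroacetate

The more stable X⁻ (or X) is on its own — i.e. the weaker a base it is — the better a leaving group it makes.
trifluoroacetate: pKₐ(CF₃COOH) ≈ 0.2
cyanate (NCO⁻): pKₐ(HOCN) ≈ 3.5 — resonance between N and O
hydrosulfide: pKₐ(H₂S) ≈ 7
cyanide: pKₐ(HCN) ≈ 9.2
methoxide: pKₐ(CH₃OH) ≈ 15.5 — strong base; alkoxides do not leave unassisted
tert-butoxide ((CH₃)₃CO⁻): pKₐ(t-BuOH) ≈ 18 — bulky, strongly basic alkoxide
The question asks for worst first, so the sequence is read in increasing leaving-group ability.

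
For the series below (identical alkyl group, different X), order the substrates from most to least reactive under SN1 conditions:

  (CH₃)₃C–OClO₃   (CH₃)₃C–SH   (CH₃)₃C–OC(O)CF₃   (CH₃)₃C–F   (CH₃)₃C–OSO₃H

(CH₃)₃C–OClO₃ > (CH₃)₃C–OSO₃H > (CH₃)₃C–OC(O)CF₃ > (CH₃)₃C–F > (CH₃)₃C–SH

The skeletons are identical, so relative rate is governed entirely by leaving-group ability.
Rank by basicity of the departing species: weakest base leaves most easily.
(CH₃)₃C–OClO₃ loses ClO₄⁻: pKₐ(HClO₄) ≈ -10
(CH₃)₃C–OSO₃H loses HSO₄⁻: pKₐ(H₂SO₄) ≈ -3
(CH₃)₃C–OC(O)CF₃ loses CF₃COO⁻: pKₐ(CF₃COOH) ≈ 0.2
(CH₃)₃C–F loses F⁻: pKₐ(HF) ≈ 3.2
(CH₃)₃C–SH loses HS⁻: pKₐ(H₂S) ≈ 7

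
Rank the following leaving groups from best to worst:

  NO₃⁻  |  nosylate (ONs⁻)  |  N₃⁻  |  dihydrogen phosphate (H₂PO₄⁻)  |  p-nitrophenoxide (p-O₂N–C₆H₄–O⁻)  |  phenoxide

nosylate (ONs⁻) > NO₃⁻ > dihydrogen phosphate (H₂PO₄⁻) > N₃⁻ > p-nitrophenoxide (p-O₂N–C₆H₄–O⁻) > phenoxide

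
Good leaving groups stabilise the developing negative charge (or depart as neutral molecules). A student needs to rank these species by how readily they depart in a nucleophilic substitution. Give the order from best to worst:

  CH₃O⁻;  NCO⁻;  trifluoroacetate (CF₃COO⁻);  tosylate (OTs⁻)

A good leaving group is a weak base: the lower the pKₐ of its conjugate acid, the more readily it departs.
tosylate (OTs⁻): pKₐ(p-CH₃C₆H₄SO₃H (TsOH)) ≈ -2.8 — resonance-delocalised arenesulfonate
trifluoroacetate (CF₃COO⁻): pKₐ(CF₃COOH) ≈ 0.2 — strongly electron-withdrawing CF₃ stabilises the carboxylate
NCO⁻: pKₐ(HOCN) ≈ 3.5 — resonance between N and O
CH₃O⁻: pKₐ(CH₃OH) ≈ 15.5 — strong base; alkoxides do not leave unassisted

tosylate (OTs⁻) > trifluoroacetate (CF₃COO⁻) > NCO⁻ > CH₃O⁻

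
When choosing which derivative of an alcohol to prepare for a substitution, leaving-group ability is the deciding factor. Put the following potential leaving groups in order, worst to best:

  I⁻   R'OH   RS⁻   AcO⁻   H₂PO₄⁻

RS⁻ < AcO⁻ < H₂PO₄⁻ < R'OH < I⁻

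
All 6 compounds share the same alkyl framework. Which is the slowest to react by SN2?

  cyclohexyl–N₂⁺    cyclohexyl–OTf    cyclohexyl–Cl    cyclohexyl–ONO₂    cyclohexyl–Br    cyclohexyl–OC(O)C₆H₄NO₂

cyclohexyl–OC(O)C₆H₄NO₂

With the same alkyl group throughout, only the leaving group differentiates the rates.
A good leaving group is a weak base: the lower the pKₐ of its conjugate acid, the more readily it departs.
cyclohexyl–N₂⁺ loses N₂: no meaningful conjugate acid; N₂ departs as an exceptionally stable neutral molecule
cyclohexyl–OTf loses OTf⁻: pKₐ(CF₃SO₃H (triflic acid)) ≈ -14
cyclohexyl–Br loses Br⁻: pKₐ(HBr) ≈ -9
cyclohexyl–Cl loses Cl⁻: pKₐ(HCl) ≈ -7
cyclohexyl–ONO₂ loses NO₃⁻: pKₐ(HNO₃) ≈ -1.3
cyclohexyl–OC(O)C₆H₄NO₂ loses p-O₂N–C₆H₄–COO⁻: pKₐ(p-nitrobenzoic acid) ≈ 3.4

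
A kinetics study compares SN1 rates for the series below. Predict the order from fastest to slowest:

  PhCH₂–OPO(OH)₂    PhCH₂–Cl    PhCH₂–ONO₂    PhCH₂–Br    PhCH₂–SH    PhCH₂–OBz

PhCH₂–Br > PhCH₂–Cl > PhCH₂–ONO₂ > PhCH₂–OPO(OH)₂ > PhCH₂–OBz > PhCH₂–SH

The skeletons are identical, so relative rate is governed entirely by leaving-group ability.
A good leaving group is a weak base: the lower the pKₐ of its conjugate acid, the more readily it departs.
PhCH₂–Br loses Br⁻: pKₐ(HBr) ≈ -9
PhCH₂–Cl loses Cl⁻: pKₐ(HCl) ≈ -7
PhCH₂–ONO₂ loses NO₃⁻: pKₐ(HNO₃) ≈ -1.3
PhCH₂–OPO(OH)₂ loses H₂PO₄⁻: pKₐ(H₃PO₄) ≈ 2.1
PhCH₂–OBz loses PhCOO⁻: pKₐ(C₆H₅COOH) ≈ 4.2
PhCH₂–SH loses HS⁻: pKₐ(H₂S) ≈ 7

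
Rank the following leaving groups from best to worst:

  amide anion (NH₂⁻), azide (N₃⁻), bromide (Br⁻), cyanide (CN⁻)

bromide (Br⁻) > azide (N₃⁻) > cyanide (CN⁻) > amide anion (NH₂⁻)

Rank by basicity of the departing species: weakest base leaves most easily.
bromide (Br⁻): pKₐ(HBr) ≈ -9 — weak base; good leaving group
azide (N₃⁻): pKₐ(HN₃) ≈ 4.7 — linear, resonance-stabilised
cyanide (CN⁻): pKₐ(HCN) ≈ 9.2 — sp carbon stabilises the charge somewhat, but still a poor LG
amide anion (NH₂⁻): pKₐ(NH₃) ≈ 38 — extremely strong base; never a leaving group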